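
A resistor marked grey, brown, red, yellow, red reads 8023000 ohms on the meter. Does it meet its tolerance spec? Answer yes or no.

Grey → 8 (first significant figure)
Brown → 1 (second significant figure)
Red → 2 (third significant figure)
Yellow → ×10^4 multiplier
Red → ±2% tolerance
812 × 10000 = 8120000 Ω
Allowed range: 7957600 Ω to 8282400 Ω.
8023000 ohms lies inside that range.

yes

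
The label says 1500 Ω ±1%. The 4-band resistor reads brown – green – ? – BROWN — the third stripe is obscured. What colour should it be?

red

1500 Ω = 15 × 10^2.
The third band is the multiplier, 10^2, which is red.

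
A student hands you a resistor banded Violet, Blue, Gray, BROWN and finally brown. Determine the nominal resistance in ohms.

Violet → 7 (first significant figure)
Blue → 6 (second significant figure)
Grey → 8 (third significant figure)
Brown → ×10 multiplier
768 × 10 = 7680 Ω

7680 Ω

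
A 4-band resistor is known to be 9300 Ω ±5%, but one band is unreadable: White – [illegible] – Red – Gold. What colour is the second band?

9300 Ω = 93 × 10^2.
The second band gives digit 3 of the significand, and 3 is orange.

orange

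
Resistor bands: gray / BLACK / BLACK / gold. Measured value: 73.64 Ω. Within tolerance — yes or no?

Grey → 8 (first significant figure)
Black → 0 (second significant figure)
Black → ×1 multiplier
Gold → ±5% tolerance
80 × 1 = 80 Ω
Allowed range: 76 Ω to 84 Ω.
73.64 Ω lies outside that range.

no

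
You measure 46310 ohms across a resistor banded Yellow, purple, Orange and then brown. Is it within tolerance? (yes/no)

Yellow → 4 (first significant figure)
Violet → 7 (second significant figure)
Orange → ×10^3 multiplier
Brown → ±1% tolerance
47 × 1000 = 47000 Ω
Allowed range: 46530 Ω to 47470 Ω.
46310 ohms lies outside that range.

no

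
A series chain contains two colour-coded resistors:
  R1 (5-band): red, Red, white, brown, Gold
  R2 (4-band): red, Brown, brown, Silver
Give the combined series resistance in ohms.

2500 Ω

R1: red, red, white → 229; brown ×10 → 2290 Ω.
R2: red, brown → 21; brown ×10 → 210 Ω.
Series: 2290 + 210 = 2500 Ω.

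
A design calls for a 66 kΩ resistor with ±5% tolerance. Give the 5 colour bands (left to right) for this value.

blue, blue, black, red, gold

66000 Ω = 660 × 10^2.
6 → blue
6 → blue
0 → black
Multiplier 10^2 → red.
±5% tolerance → gold.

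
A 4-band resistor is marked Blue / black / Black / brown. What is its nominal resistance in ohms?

60 Ω

Blue → 6 (first significant figure)
Black → 0 (second significant figure)
Black → ×1 multiplier
60 × 1 = 60 Ω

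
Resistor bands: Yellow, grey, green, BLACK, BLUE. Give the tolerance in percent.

The last band, blue, is the tolerance band.
Blue corresponds to ±0.25%.

±0.25%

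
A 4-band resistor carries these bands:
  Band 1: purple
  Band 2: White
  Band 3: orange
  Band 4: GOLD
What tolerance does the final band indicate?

The last band, gold, is the tolerance band.
Gold corresponds to ±5%.

±5%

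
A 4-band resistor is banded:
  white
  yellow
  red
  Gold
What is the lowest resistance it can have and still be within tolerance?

8930 Ω

White → 9 (first significant figure)
Yellow → 4 (second significant figure)
Red → ×10^2 multiplier
Gold → ±5% tolerance
94 × 100 = 9400 Ω
Lowest = 9400 × (1 − 5/100) = 8930 Ω.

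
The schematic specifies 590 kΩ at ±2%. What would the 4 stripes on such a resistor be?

590000 Ω = 59 × 10^4.
5 → green
9 → white
Multiplier 10^4 → yellow.
±2% tolerance → red.

green, white, yellow, red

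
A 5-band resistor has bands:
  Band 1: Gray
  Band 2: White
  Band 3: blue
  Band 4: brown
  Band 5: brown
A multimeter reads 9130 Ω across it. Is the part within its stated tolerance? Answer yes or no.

no

Grey → 8 (first significant figure)
White → 9 (second significant figure)
Blue → 6 (third significant figure)
Brown → ×10 multiplier
Brown → ±1% tolerance
896 × 10 = 8960 Ω
Allowed range: 8870.4 Ω to 9049.6 Ω.
9130 Ω lies outside that range.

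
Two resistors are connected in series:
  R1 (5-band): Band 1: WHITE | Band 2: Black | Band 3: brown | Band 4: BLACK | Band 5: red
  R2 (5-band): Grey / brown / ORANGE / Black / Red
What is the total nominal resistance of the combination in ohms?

1714 Ω

R1: white, black, brown → 901; black ×1 → 901 Ω.
R2: grey, brown, orange → 813; black ×1 → 813 Ω.
Series: 901 + 813 = 1714 Ω.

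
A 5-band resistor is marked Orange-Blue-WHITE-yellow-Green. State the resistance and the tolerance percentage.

3690000 Ω ±0.5%

Orange → 3 (first significant figure)
Blue → 6 (second significant figure)
White → 9 (third significant figure)
Yellow → ×10^4 multiplier
Green → ±0.5% tolerance
369 × 10000 = 3690000 Ω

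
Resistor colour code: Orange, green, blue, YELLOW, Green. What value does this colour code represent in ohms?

3560000 Ω

Orange → 3 (first significant figure)
Green → 5 (second significant figure)
Blue → 6 (third significant figure)
Yellow → ×10^4 multiplier
356 × 10000 = 3560000 Ω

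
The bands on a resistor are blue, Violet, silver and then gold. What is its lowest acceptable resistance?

Blue → 6 (first significant figure)
Violet → 7 (second significant figure)
Silver → ×0.01 multiplier
Gold → ±5% tolerance
67 × 0.01 = 0.67 Ω
Lowest = 0.67 × (1 − 5/100) = 0.6365 Ω.

0.6365 Ω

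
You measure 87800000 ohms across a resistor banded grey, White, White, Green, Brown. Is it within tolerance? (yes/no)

Grey → 8 (first significant figure)
White → 9 (second significant figure)
White → 9 (third significant figure)
Green → ×10^5 multiplier
Brown → ±1% tolerance
899 × 100000 = 89900000 Ω
Allowed range: 89001000 Ω to 90799000 Ω.
87800000 ohms lies outside that range.

no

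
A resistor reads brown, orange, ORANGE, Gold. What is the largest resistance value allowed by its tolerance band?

Brown → 1 (first significant figure)
Orange → 3 (second significant figure)
Orange → ×10^3 multiplier
Gold → ±5% tolerance
13 × 1000 = 13000 Ω
Largest = 13000 × (1 + 5/100) = 13650 Ω.

13650 Ω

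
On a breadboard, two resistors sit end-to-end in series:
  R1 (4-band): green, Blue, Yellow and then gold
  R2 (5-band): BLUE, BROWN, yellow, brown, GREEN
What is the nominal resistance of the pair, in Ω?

566140 Ω

R1: green, blue → 56; yellow ×10^4 → 560000 Ω.
R2: blue, brown, yellow → 614; brown ×10 → 6140 Ω.
Series: 560000 + 6140 = 566140 Ω.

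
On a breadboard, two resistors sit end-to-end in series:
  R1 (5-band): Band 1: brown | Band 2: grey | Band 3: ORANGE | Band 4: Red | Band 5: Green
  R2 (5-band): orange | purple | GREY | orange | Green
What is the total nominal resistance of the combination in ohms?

R1: brown, grey, orange → 183; red ×10^2 → 18300 Ω.
R2: orange, violet, grey → 378; orange ×10^3 → 378000 Ω.
Series: 18300 + 378000 = 396300 Ω.

396300 Ω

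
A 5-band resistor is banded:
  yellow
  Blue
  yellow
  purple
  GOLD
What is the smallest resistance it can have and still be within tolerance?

Yellow → 4 (first significant figure)
Blue → 6 (second significant figure)
Yellow → 4 (third significant figure)
Violet → ×10^7 multiplier
Gold → ±5% tolerance
464 × 10000000 = 4640000000 Ω
Smallest = 4640000000 × (1 − 5/100) = 4408000000 Ω.

4408000000 Ω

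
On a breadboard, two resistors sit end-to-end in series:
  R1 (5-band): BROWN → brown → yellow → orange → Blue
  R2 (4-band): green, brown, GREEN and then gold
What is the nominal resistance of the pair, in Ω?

5214000 Ω

R1: brown, brown, yellow → 114; orange ×10^3 → 114000 Ω.
R2: green, brown → 51; green ×10^5 → 5100000 Ω.
Series: 114000 + 5100000 = 5214000 Ω.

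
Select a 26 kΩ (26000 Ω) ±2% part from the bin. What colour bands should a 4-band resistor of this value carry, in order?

26000 Ω = 26 × 10^3.
2 → red
6 → blue
Multiplier 10^3 → orange.
±2% tolerance → red.

red, blue, orange, red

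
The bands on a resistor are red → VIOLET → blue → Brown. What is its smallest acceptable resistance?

26730000 Ω

Red → 2 (first significant figure)
Violet → 7 (second significant figure)
Blue → ×10^6 multiplier
Brown → ±1% tolerance
27 × 1000000 = 27000000 Ω
Smallest = 27000000 × (1 − 1/100) = 26730000 Ω.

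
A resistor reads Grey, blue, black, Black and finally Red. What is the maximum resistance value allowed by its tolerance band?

Grey → 8 (first significant figure)
Blue → 6 (second significant figure)
Black → 0 (third significant figure)
Black → ×1 multiplier
Red → ±2% tolerance
860 × 1 = 860 Ω
Maximum = 860 × (1 + 2/100) = 877.2 Ω.

877.2 Ω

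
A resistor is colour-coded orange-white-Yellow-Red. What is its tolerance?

The last band, red, is the tolerance band.
Red corresponds to ±2%.

±2%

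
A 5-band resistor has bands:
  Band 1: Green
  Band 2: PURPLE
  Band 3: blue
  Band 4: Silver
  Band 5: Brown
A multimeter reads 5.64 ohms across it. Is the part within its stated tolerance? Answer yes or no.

no

Green → 5 (first significant figure)
Violet → 7 (second significant figure)
Blue → 6 (third significant figure)
Silver → ×0.01 multiplier
Brown → ±1% tolerance
576 × 0.01 = 5.76 Ω
Allowed range: 5.7024 Ω to 5.8176 Ω.
5.64 ohms lies outside that range.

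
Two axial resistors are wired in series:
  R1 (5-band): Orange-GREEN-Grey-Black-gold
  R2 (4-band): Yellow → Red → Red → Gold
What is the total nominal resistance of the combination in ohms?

R1: orange, green, grey → 358; black ×1 → 358 Ω.
R2: yellow, red → 42; red ×10^2 → 4200 Ω.
Series: 358 + 4200 = 4558 Ω.

4558 Ω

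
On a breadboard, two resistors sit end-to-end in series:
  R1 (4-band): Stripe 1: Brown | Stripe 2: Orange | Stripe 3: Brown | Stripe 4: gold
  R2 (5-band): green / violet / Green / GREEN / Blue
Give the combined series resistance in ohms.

R1: brown, orange → 13; brown ×10 → 130 Ω.
R2: green, violet, green → 575; green ×10^5 → 57500000 Ω.
Series: 130 + 57500000 = 57500130 Ω.

57500130 Ω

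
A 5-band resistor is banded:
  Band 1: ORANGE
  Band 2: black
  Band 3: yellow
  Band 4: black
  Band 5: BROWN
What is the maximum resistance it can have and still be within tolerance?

307.04 Ω

Orange → 3 (first significant figure)
Black → 0 (second significant figure)
Yellow → 4 (third significant figure)
Black → ×1 multiplier
Brown → ±1% tolerance
304 × 1 = 304 Ω
Maximum = 304 × (1 + 1/100) = 307.04 Ω.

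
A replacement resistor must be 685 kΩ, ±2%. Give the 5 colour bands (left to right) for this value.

685000 Ω = 685 × 10^3.
6 → blue
8 → grey
5 → green
Multiplier 10^3 → orange.
±2% tolerance → red.

blue, grey, green, orange, red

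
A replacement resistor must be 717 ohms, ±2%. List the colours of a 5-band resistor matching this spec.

violet, brown, violet, black, red

717 Ω = 717 × 10^0.
7 → violet
1 → brown
7 → violet
Multiplier 10^0 → black.
±2% tolerance → red.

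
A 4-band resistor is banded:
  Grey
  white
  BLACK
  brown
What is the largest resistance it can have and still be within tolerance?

Grey → 8 (first significant figure)
White → 9 (second significant figure)
Black → ×1 multiplier
Brown → ±1% tolerance
89 × 1 = 89 Ω
Largest = 89 × (1 + 1/100) = 89.89 Ω.

89.89 Ω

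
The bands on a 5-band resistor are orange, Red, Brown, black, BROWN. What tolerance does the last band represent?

The last band, brown, is the tolerance band.
Brown corresponds to ±1%.

±1%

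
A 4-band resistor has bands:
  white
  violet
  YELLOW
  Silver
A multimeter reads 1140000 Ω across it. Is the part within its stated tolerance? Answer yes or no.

White → 9 (first significant figure)
Violet → 7 (second significant figure)
Yellow → ×10^4 multiplier
Silver → ±10% tolerance
97 × 10000 = 970000 Ω
Allowed range: 873000 Ω to 1067000 Ω.
1140000 Ω lies outside that range.

no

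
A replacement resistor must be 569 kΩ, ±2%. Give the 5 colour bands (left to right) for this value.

green, blue, white, orange, red

569000 Ω = 569 × 10^3.
5 → green
6 → blue
9 → white
Multiplier 10^3 → orange.
±2% tolerance → red.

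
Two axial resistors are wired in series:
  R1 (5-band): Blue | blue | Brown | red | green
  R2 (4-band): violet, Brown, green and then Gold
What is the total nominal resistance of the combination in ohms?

7166100 Ω

R1: blue, blue, brown → 661; red ×10^2 → 66100 Ω.
R2: violet, brown → 71; green ×10^5 → 7100000 Ω.
Series: 66100 + 7100000 = 7166100 Ω.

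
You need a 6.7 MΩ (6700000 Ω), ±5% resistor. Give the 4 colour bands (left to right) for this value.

6700000 Ω = 67 × 10^5.
6 → blue
7 → violet
Multiplier 10^5 → green.
±5% tolerance → gold.

blue, violet, green, gold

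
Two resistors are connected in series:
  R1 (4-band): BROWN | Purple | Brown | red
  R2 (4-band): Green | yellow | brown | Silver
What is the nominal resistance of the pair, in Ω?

710 Ω

R1: brown, violet → 17; brown ×10 → 170 Ω.
R2: green, yellow → 54; brown ×10 → 540 Ω.
Series: 170 + 540 = 710 Ω.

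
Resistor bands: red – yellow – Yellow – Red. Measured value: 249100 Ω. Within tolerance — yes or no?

Red → 2 (first significant figure)
Yellow → 4 (second significant figure)
Yellow → ×10^4 multiplier
Red → ±2% tolerance
24 × 10000 = 240000 Ω
Allowed range: 235200 Ω to 244800 Ω.
249100 Ω lies outside that range.

no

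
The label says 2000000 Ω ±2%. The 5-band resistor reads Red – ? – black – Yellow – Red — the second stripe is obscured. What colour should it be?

2000000 Ω = 200 × 10^4.
The second band gives digit 0 of the significand, and 0 is black.

black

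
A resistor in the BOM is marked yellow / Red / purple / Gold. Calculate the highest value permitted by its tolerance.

441000000 Ω

Yellow → 4 (first significant figure)
Red → 2 (second significant figure)
Violet → ×10^7 multiplier
Gold → ±5% tolerance
42 × 10000000 = 420000000 Ω
Highest = 420000000 × (1 + 5/100) = 441000000 Ω.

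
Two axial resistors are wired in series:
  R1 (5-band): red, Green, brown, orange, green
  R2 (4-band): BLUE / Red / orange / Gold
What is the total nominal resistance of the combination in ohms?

R1: red, green, brown → 251; orange ×10^3 → 251000 Ω.
R2: blue, red → 62; orange ×10^3 → 62000 Ω.
Series: 251000 + 62000 = 313000 Ω.

313000 Ω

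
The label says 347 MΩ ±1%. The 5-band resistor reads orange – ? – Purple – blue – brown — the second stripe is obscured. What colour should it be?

yellow

347000000 Ω = 347 × 10^6.
The second band gives digit 4 of the significand, and 4 is yellow.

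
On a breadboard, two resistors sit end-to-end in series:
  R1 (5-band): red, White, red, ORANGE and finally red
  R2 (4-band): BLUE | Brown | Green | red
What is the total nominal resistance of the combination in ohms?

R1: red, white, red → 292; orange ×10^3 → 292000 Ω.
R2: blue, brown → 61; green ×10^5 → 6100000 Ω.
Series: 292000 + 6100000 = 6392000 Ω.

6392000 Ω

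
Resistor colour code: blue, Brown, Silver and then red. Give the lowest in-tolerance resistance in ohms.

0.5978 Ω

Blue → 6 (first significant figure)
Brown → 1 (second significant figure)
Silver → ×0.01 multiplier
Red → ±2% tolerance
61 × 0.01 = 0.61 Ω
Lowest = 0.61 × (1 − 2/100) = 0.5978 Ω.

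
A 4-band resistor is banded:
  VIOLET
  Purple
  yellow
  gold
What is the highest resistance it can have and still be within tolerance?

Violet → 7 (first significant figure)
Violet → 7 (second significant figure)
Yellow → ×10^4 multiplier
Gold → ±5% tolerance
77 × 10000 = 770000 Ω
Highest = 770000 × (1 + 5/100) = 808500 Ω.

808500 Ω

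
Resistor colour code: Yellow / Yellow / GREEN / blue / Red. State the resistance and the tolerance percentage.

445000000 Ω ±2%

Yellow → 4 (first significant figure)
Yellow → 4 (second significant figure)
Green → 5 (third significant figure)
Blue → ×10^6 multiplier
Red → ±2% tolerance
445 × 1000000 = 445000000 Ω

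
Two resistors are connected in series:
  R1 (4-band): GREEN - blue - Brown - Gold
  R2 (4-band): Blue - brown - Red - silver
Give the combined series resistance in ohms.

R1: green, blue → 56; brown ×10 → 560 Ω.
R2: blue, brown → 61; red ×10^2 → 6100 Ω.
Series: 560 + 6100 = 6660 Ω.

6660 Ω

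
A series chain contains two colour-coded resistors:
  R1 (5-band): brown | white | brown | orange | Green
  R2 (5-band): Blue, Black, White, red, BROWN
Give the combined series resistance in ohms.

251900 Ω

R1: brown, white, brown → 191; orange ×10^3 → 191000 Ω.
R2: blue, black, white → 609; red ×10^2 → 60900 Ω.
Series: 191000 + 60900 = 251900 Ω.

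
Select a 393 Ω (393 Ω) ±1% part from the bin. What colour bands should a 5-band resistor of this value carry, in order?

orange, white, orange, black, brown

393 Ω = 393 × 10^0.
3 → orange
9 → white
3 → orange
Multiplier 10^0 → black.
±1% tolerance → brown.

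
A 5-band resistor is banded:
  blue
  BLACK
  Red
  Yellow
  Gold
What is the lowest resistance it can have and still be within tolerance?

5719000 Ω

Blue → 6 (first significant figure)
Black → 0 (second significant figure)
Red → 2 (third significant figure)
Yellow → ×10^4 multiplier
Gold → ±5% tolerance
602 × 10000 = 6020000 Ω
Lowest = 6020000 × (1 − 5/100) = 5719000 Ω.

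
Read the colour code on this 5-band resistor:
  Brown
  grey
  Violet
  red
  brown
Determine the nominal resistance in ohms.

18700 Ω

Brown → 1 (first significant figure)
Grey → 8 (second significant figure)
Violet → 7 (third significant figure)
Red → ×10^2 multiplier
187 × 100 = 18700 Ω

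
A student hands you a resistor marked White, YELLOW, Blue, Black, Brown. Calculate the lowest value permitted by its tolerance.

936.54 Ω

White → 9 (first significant figure)
Yellow → 4 (second significant figure)
Blue → 6 (third significant figure)
Black → ×1 multiplier
Brown → ±1% tolerance
946 × 1 = 946 Ω
Lowest = 946 × (1 − 1/100) = 936.54 Ω.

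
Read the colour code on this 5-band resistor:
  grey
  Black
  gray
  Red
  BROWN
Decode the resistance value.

80800 Ω

Grey → 8 (first significant figure)
Black → 0 (second significant figure)
Grey → 8 (third significant figure)
Red → ×10^2 multiplier
808 × 100 = 80800 Ω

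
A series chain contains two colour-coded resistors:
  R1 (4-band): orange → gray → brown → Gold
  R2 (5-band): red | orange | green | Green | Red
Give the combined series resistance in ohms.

R1: orange, grey → 38; brown ×10 → 380 Ω.
R2: red, orange, green → 235; green ×10^5 → 23500000 Ω.
Series: 380 + 23500000 = 23500380 Ω.

23500380 Ω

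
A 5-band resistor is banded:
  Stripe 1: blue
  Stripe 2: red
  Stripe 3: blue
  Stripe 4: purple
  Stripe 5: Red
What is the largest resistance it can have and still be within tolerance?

6385200000 Ω

Blue → 6 (first significant figure)
Red → 2 (second significant figure)
Blue → 6 (third significant figure)
Violet → ×10^7 multiplier
Red → ±2% tolerance
626 × 10000000 = 6260000000 Ω
Largest = 6260000000 × (1 + 2/100) = 6385200000 Ω.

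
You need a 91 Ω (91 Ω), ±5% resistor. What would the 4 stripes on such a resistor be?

white, brown, black, gold

91 Ω = 91 × 10^0.
9 → white
1 → brown
Multiplier 10^0 → black.
±5% tolerance → gold.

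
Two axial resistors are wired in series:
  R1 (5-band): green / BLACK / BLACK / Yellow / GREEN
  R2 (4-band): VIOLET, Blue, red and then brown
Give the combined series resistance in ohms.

R1: green, black, black → 500; yellow ×10^4 → 5000000 Ω.
R2: violet, blue → 76; red ×10^2 → 7600 Ω.
Series: 5000000 + 7600 = 5007600 Ω.

5007600 Ω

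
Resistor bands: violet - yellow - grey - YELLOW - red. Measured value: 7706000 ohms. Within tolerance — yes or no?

no

Violet → 7 (first significant figure)
Yellow → 4 (second significant figure)
Grey → 8 (third significant figure)
Yellow → ×10^4 multiplier
Red → ±2% tolerance
748 × 10000 = 7480000 Ω
Allowed range: 7330400 Ω to 7629600 Ω.
7706000 ohms lies outside that range.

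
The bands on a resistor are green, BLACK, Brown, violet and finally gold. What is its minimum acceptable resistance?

Green → 5 (first significant figure)
Black → 0 (second significant figure)
Brown → 1 (third significant figure)
Violet → ×10^7 multiplier
Gold → ±5% tolerance
501 × 10000000 = 5010000000 Ω
Minimum = 5010000000 × (1 − 5/100) = 4759500000 Ω.

4759500000 Ω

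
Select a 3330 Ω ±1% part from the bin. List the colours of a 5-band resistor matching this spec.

3330 Ω = 333 × 10^1.
3 → orange
3 → orange
3 → orange
Multiplier 10^1 → brown.
±1% tolerance → brown.

orange, orange, orange, brown, brown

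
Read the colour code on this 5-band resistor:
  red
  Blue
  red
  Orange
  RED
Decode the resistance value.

262000 Ω

Red → 2 (first significant figure)
Blue → 6 (second significant figure)
Red → 2 (third significant figure)
Orange → ×10^3 multiplier
262 × 1000 = 262000 Ω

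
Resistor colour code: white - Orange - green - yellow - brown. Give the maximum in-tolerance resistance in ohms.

White → 9 (first significant figure)
Orange → 3 (second significant figure)
Green → 5 (third significant figure)
Yellow → ×10^4 multiplier
Brown → ±1% tolerance
935 × 10000 = 9350000 Ω
Maximum = 9350000 × (1 + 1/100) = 9443500 Ω.

9443500 Ω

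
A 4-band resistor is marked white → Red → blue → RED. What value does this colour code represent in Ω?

White → 9 (first significant figure)
Red → 2 (second significant figure)
Blue → ×10^6 multiplier
92 × 1000000 = 92000000 Ω

92000000 Ω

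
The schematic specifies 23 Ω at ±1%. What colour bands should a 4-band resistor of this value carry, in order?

red, orange, black, brown

23 Ω = 23 × 10^0.
2 → red
3 → orange
Multiplier 10^0 → black.
±1% tolerance → brown.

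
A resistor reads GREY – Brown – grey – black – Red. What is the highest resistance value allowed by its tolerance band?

Grey → 8 (first significant figure)
Brown → 1 (second significant figure)
Grey → 8 (third significant figure)
Black → ×1 multiplier
Red → ±2% tolerance
818 × 1 = 818 Ω
Highest = 818 × (1 + 2/100) = 834.36 Ω.

834.36 Ω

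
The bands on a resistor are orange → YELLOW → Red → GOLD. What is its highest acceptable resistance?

Orange → 3 (first significant figure)
Yellow → 4 (second significant figure)
Red → ×10^2 multiplier
Gold → ±5% tolerance
34 × 100 = 3400 Ω
Highest = 3400 × (1 + 5/100) = 3570 Ω.

3570 Ω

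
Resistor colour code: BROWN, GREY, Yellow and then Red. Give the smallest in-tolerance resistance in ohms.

Brown → 1 (first significant figure)
Grey → 8 (second significant figure)
Yellow → ×10^4 multiplier
Red → ±2% tolerance
18 × 10000 = 180000 Ω
Smallest = 180000 × (1 − 2/100) = 176400 Ω.

176400 Ω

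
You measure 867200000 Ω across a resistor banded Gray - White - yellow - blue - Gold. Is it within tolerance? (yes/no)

yes

Grey → 8 (first significant figure)
White → 9 (second significant figure)
Yellow → 4 (third significant figure)
Blue → ×10^6 multiplier
Gold → ±5% tolerance
894 × 1000000 = 894000000 Ω
Allowed range: 849300000 Ω to 938700000 Ω.
867200000 Ω lies inside that range.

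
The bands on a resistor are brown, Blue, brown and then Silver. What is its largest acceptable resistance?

176 Ω

Brown → 1 (first significant figure)
Blue → 6 (second significant figure)
Brown → ×10 multiplier
Silver → ±10% tolerance
16 × 10 = 160 Ω
Largest = 160 × (1 + 10/100) = 176 Ω.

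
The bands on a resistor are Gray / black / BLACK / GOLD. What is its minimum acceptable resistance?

Grey → 8 (first significant figure)
Black → 0 (second significant figure)
Black → ×1 multiplier
Gold → ±5% tolerance
80 × 1 = 80 Ω
Minimum = 80 × (1 − 5/100) = 76 Ω.

76 Ω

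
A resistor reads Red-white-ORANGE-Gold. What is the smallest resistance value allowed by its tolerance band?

27550 Ω

Red → 2 (first significant figure)
White → 9 (second significant figure)
Orange → ×10^3 multiplier
Gold → ±5% tolerance
29 × 1000 = 29000 Ω
Smallest = 29000 × (1 − 5/100) = 27550 Ω.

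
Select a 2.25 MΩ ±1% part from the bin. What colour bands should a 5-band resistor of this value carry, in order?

2250000 Ω = 225 × 10^4.
2 → red
2 → red
5 → green
Multiplier 10^4 → yellow.
±1% tolerance → brown.

red, red, green, yellow, brown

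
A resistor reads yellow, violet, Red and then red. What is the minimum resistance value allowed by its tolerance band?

4606 Ω

Yellow → 4 (first significant figure)
Violet → 7 (second significant figure)
Red → ×10^2 multiplier
Red → ±2% tolerance
47 × 100 = 4700 Ω
Minimum = 4700 × (1 − 2/100) = 4606 Ω.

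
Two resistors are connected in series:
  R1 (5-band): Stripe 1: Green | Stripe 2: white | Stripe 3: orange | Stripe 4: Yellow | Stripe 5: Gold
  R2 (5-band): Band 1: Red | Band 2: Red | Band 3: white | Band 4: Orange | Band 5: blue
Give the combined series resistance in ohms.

R1: green, white, orange → 593; yellow ×10^4 → 5930000 Ω.
R2: red, red, white → 229; orange ×10^3 → 229000 Ω.
Series: 5930000 + 229000 = 6159000 Ω.

6159000 Ω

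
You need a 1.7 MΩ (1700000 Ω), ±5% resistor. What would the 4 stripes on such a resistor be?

brown, violet, green, gold

1700000 Ω = 17 × 10^5.
1 → brown
7 → violet
Multiplier 10^5 → green.
±5% tolerance → gold.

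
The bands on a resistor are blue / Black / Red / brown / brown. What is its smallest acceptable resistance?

5959.8 Ω

Blue → 6 (first significant figure)
Black → 0 (second significant figure)
Red → 2 (third significant figure)
Brown → ×10 multiplier
Brown → ±1% tolerance
602 × 10 = 6020 Ω
Smallest = 6020 × (1 − 1/100) = 5959.8 Ω.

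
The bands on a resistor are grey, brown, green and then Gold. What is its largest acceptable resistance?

Grey → 8 (first significant figure)
Brown → 1 (second significant figure)
Green → ×10^5 multiplier
Gold → ±5% tolerance
81 × 100000 = 8100000 Ω
Largest = 8100000 × (1 + 5/100) = 8505000 Ω.

8505000 Ω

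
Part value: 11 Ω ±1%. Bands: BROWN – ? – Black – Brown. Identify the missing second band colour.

11 Ω = 11 × 10^0.
The second band gives digit 1 of the significand, and 1 is brown.

brown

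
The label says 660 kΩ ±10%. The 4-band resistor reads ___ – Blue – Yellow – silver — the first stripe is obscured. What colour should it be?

blue

660000 Ω = 66 × 10^4.
The first band gives digit 6 of the significand, and 6 is blue.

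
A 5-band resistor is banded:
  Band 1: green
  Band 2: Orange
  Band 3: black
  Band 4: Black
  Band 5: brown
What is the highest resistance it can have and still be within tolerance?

Green → 5 (first significant figure)
Orange → 3 (second significant figure)
Black → 0 (third significant figure)
Black → ×1 multiplier
Brown → ±1% tolerance
530 × 1 = 530 Ω
Highest = 530 × (1 + 1/100) = 535.3 Ω.

535.3 Ω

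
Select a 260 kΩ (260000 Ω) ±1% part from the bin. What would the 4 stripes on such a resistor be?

260000 Ω = 26 × 10^4.
2 → red
6 → blue
Multiplier 10^4 → yellow.
±1% tolerance → brown.

red, blue, yellow, brown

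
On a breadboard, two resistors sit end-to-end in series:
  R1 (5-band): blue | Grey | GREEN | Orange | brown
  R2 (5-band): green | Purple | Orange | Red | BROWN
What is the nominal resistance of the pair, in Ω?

742300 Ω

R1: blue, grey, green → 685; orange ×10^3 → 685000 Ω.
R2: green, violet, orange → 573; red ×10^2 → 57300 Ω.
Series: 685000 + 57300 = 742300 Ω.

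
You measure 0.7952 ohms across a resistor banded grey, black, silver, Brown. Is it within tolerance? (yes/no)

yes

Grey → 8 (first significant figure)
Black → 0 (second significant figure)
Silver → ×0.01 multiplier
Brown → ±1% tolerance
80 × 0.01 = 0.8 Ω
Allowed range: 0.792 Ω to 0.808 Ω.
0.7952 ohms lies inside that range.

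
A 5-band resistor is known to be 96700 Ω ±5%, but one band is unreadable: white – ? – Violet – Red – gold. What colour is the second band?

96700 Ω = 967 × 10^2.
The second band gives digit 6 of the significand, and 6 is blue.

blue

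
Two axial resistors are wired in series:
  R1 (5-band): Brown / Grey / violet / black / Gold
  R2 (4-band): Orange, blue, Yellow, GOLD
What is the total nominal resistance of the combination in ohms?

360187 Ω

R1: brown, grey, violet → 187; black ×1 → 187 Ω.
R2: orange, blue → 36; yellow ×10^4 → 360000 Ω.
Series: 187 + 360000 = 360187 Ω.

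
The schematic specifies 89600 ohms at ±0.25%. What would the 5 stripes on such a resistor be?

89600 Ω = 896 × 10^2.
8 → grey
9 → white
6 → blue
Multiplier 10^2 → red.
±0.25% tolerance → blue.

grey, white, blue, red, blue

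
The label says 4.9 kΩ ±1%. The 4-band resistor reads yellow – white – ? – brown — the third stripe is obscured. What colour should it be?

4900 Ω = 49 × 10^2.
The third band is the multiplier, 10^2, which is red.

red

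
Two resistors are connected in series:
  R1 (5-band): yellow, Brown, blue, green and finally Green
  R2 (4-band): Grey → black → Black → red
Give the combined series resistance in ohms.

41600080 Ω

R1: yellow, brown, blue → 416; green ×10^5 → 41600000 Ω.
R2: grey, black → 80; black ×1 → 80 Ω.
Series: 41600000 + 80 = 41600080 Ω.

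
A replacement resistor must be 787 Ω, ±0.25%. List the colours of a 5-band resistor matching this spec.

violet, grey, violet, black, blue

787 Ω = 787 × 10^0.
7 → violet
8 → grey
7 → violet
Multiplier 10^0 → black.
±0.25% tolerance → blue.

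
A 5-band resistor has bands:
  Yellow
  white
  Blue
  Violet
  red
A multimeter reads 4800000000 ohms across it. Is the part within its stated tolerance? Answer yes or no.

no

Yellow → 4 (first significant figure)
White → 9 (second significant figure)
Blue → 6 (third significant figure)
Violet → ×10^7 multiplier
Red → ±2% tolerance
496 × 10000000 = 4960000000 Ω
Allowed range: 4860800000 Ω to 5059200000 Ω.
4800000000 ohms lies outside that range.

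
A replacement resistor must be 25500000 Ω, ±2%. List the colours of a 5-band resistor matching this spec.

25500000 Ω = 255 × 10^5.
2 → red
5 → green
5 → green
Multiplier 10^5 → green.
±2% tolerance → red.

red, green, green, green, red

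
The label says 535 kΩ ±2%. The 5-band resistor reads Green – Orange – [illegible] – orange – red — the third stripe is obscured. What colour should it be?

535000 Ω = 535 × 10^3.
The third band gives digit 5 of the significand, and 5 is green.

green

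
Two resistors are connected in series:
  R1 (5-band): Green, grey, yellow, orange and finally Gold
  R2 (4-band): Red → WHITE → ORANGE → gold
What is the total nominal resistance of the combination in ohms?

R1: green, grey, yellow → 584; orange ×10^3 → 584000 Ω.
R2: red, white → 29; orange ×10^3 → 29000 Ω.
Series: 584000 + 29000 = 613000 Ω.

613000 Ω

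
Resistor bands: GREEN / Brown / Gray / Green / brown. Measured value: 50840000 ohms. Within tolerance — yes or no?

Green → 5 (first significant figure)
Brown → 1 (second significant figure)
Grey → 8 (third significant figure)
Green → ×10^5 multiplier
Brown → ±1% tolerance
518 × 100000 = 51800000 Ω
Allowed range: 51282000 Ω to 52318000 Ω.
50840000 ohms lies outside that range.

no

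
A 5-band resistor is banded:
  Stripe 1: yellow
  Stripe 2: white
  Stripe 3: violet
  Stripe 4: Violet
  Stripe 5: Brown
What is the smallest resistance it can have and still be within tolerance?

Yellow → 4 (first significant figure)
White → 9 (second significant figure)
Violet → 7 (third significant figure)
Violet → ×10^7 multiplier
Brown → ±1% tolerance
497 × 10000000 = 4970000000 Ω
Smallest = 4970000000 × (1 − 1/100) = 4920300000 Ω.

4920300000 Ω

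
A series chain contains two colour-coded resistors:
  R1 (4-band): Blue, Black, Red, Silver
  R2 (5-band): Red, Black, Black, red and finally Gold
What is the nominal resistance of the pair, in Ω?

26000 Ω

R1: blue, black → 60; red ×10^2 → 6000 Ω.
R2: red, black, black → 200; red ×10^2 → 20000 Ω.
Series: 6000 + 20000 = 26000 Ω.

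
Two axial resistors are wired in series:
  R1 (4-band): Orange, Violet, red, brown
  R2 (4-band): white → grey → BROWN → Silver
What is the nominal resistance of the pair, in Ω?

R1: orange, violet → 37; red ×10^2 → 3700 Ω.
R2: white, grey → 98; brown ×10 → 980 Ω.
Series: 3700 + 980 = 4680 Ω.

4680 Ω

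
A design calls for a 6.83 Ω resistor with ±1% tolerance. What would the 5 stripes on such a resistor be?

6.83 Ω = 683 × 10^-2.
6 → blue
8 → grey
3 → orange
Multiplier 10^-2 → silver.
±1% tolerance → brown.

blue, grey, orange, silver, brown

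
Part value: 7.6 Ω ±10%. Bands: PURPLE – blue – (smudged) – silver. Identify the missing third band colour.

7.6 Ω = 76 × 10^-1.
The third band is the multiplier, 10^-1, which is gold.

gold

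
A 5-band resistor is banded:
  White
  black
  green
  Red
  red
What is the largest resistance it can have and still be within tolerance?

92310 Ω

White → 9 (first significant figure)
Black → 0 (second significant figure)
Green → 5 (third significant figure)
Red → ×10^2 multiplier
Red → ±2% tolerance
905 × 100 = 90500 Ω
Largest = 90500 × (1 + 2/100) = 92310 Ω.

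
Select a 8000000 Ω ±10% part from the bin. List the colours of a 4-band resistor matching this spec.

grey, black, green, silver

8000000 Ω = 80 × 10^5.
8 → grey
0 → black
Multiplier 10^5 → green.
±10% tolerance → silver.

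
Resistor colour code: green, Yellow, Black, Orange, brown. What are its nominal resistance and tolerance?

540000 Ω ±1%

Green → 5 (first significant figure)
Yellow → 4 (second significant figure)
Black → 0 (third significant figure)
Orange → ×10^3 multiplier
Brown → ±1% tolerance
540 × 1000 = 540000 Ω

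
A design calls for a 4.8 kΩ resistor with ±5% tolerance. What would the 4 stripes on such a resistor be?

yellow, grey, red, gold

4800 Ω = 48 × 10^2.
4 → yellow
8 → grey
Multiplier 10^2 → red.
±5% tolerance → gold.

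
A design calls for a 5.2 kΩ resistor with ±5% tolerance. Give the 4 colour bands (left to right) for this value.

5200 Ω = 52 × 10^2.
5 → green
2 → red
Multiplier 10^2 → red.
±5% tolerance → gold.

green, red, red, gold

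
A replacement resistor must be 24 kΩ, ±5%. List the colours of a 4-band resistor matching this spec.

24000 Ω = 24 × 10^3.
2 → red
4 → yellow
Multiplier 10^3 → orange.
±5% tolerance → gold.

red, yellow, orange, gold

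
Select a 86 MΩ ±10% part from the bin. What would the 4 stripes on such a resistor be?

grey, blue, blue, silver

86000000 Ω = 86 × 10^6.
8 → grey
6 → blue
Multiplier 10^6 → blue.
±10% tolerance → silver.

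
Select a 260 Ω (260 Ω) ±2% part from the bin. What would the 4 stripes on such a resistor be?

red, blue, brown, red

260 Ω = 26 × 10^1.
2 → red
6 → blue
Multiplier 10^1 → brown.
±2% tolerance → red.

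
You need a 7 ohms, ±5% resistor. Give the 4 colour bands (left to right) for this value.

violet, black, gold, gold

7 Ω = 70 × 10^-1.
7 → violet
0 → black
Multiplier 10^-1 → gold.
±5% tolerance → gold.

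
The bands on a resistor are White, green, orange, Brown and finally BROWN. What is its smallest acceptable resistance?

White → 9 (first significant figure)
Green → 5 (second significant figure)
Orange → 3 (third significant figure)
Brown → ×10 multiplier
Brown → ±1% tolerance
953 × 10 = 9530 Ω
Smallest = 9530 × (1 − 1/100) = 9434.7 Ω.

9434.7 Ω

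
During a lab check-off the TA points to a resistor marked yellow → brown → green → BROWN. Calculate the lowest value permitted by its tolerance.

Yellow → 4 (first significant figure)
Brown → 1 (second significant figure)
Green → ×10^5 multiplier
Brown → ±1% tolerance
41 × 100000 = 4100000 Ω
Lowest = 4100000 × (1 − 1/100) = 4059000 Ω.

4059000 Ω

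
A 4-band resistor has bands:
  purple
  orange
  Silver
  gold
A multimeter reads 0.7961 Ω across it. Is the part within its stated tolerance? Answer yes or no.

Violet → 7 (first significant figure)
Orange → 3 (second significant figure)
Silver → ×0.01 multiplier
Gold → ±5% tolerance
73 × 0.01 = 0.73 Ω
Allowed range: 0.6935 Ω to 0.7665 Ω.
0.7961 Ω lies outside that range.

no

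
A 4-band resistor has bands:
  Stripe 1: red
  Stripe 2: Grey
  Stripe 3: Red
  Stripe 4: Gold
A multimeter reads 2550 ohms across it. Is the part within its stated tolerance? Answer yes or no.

no

Red → 2 (first significant figure)
Grey → 8 (second significant figure)
Red → ×10^2 multiplier
Gold → ±5% tolerance
28 × 100 = 2800 Ω
Allowed range: 2660 Ω to 2940 Ω.
2550 ohms lies outside that range.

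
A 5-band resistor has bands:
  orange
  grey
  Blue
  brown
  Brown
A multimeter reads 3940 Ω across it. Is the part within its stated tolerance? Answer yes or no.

no

Orange → 3 (first significant figure)
Grey → 8 (second significant figure)
Blue → 6 (third significant figure)
Brown → ×10 multiplier
Brown → ±1% tolerance
386 × 10 = 3860 Ω
Allowed range: 3821.4 Ω to 3898.6 Ω.
3940 Ω lies outside that range.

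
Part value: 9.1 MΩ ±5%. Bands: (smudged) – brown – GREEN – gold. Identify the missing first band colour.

white

9100000 Ω = 91 × 10^5.
The first band gives digit 9 of the significand, and 9 is white.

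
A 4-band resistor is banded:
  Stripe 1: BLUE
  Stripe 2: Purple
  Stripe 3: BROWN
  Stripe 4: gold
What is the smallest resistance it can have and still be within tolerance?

Blue → 6 (first significant figure)
Violet → 7 (second significant figure)
Brown → ×10 multiplier
Gold → ±5% tolerance
67 × 10 = 670 Ω
Smallest = 670 × (1 − 5/100) = 636.5 Ω.

636.5 Ω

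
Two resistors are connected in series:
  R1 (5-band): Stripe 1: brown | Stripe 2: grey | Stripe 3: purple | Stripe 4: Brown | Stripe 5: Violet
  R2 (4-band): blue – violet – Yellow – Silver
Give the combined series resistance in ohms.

671870 Ω

R1: brown, grey, violet → 187; brown ×10 → 1870 Ω.
R2: blue, violet → 67; yellow ×10^4 → 670000 Ω.
Series: 1870 + 670000 = 671870 Ω.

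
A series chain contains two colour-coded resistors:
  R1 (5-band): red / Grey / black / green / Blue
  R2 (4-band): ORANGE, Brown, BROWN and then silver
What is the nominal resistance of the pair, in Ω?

R1: red, grey, black → 280; green ×10^5 → 28000000 Ω.
R2: orange, brown → 31; brown ×10 → 310 Ω.
Series: 28000000 + 310 = 28000310 Ω.

28000310 Ω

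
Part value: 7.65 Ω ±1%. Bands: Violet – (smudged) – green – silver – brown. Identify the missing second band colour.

blue

7.65 Ω = 765 × 10^-2.
The second band gives digit 6 of the significand, and 6 is blue.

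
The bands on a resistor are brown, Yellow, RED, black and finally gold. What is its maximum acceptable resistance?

149.1 Ω

Brown → 1 (first significant figure)
Yellow → 4 (second significant figure)
Red → 2 (third significant figure)
Black → ×1 multiplier
Gold → ±5% tolerance
142 × 1 = 142 Ω
Maximum = 142 × (1 + 5/100) = 149.1 Ω.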